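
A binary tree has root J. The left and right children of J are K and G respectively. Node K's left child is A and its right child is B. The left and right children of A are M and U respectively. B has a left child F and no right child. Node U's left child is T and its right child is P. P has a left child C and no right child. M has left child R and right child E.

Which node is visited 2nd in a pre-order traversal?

K

Pre-order visits the node, then its left subtree, then its right subtree.
Visit J.
At J: go left to K.
  Visit K.
  At K: go left to A.
    Visit A.
    At A: go left to M.
      Visit M.
      At M: go left to R.
        R is a leaf — visit R.
      At M: go right to E.
        E is a leaf — visit E.
    At A: go right to U.
      Visit U.
      At U: go left to T.
        T is a leaf — visit T.
      At U: go right to P.
        Visit P.
        At P: go left to C.
          C is a leaf — visit C.
        At P: no right child.
  At K: go right to B.
    Visit B.
    At B: go left to F.
      F is a leaf — visit F.
    At B: no right child.
At J: go right to G.
  G is a leaf — visit G.
Full pre-order sequence: J, K, A, M, R, E, U, T, P, C, B, F, G.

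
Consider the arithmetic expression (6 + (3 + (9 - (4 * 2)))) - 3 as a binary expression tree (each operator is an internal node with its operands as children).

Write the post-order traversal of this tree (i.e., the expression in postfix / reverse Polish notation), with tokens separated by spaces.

6 3 9 4 2 * - + + 3 -

Post-order on an expression tree gives postfix notation: for each operator, emit left operand, right operand, then the operator.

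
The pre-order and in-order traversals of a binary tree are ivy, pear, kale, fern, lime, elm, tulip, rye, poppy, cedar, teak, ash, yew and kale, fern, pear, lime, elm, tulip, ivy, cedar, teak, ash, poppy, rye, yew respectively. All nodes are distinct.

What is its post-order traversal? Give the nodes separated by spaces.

The first element of pre-order is the root; it splits in-order into left and right subtrees.
Root ivy: left subtree has 6 nodes {kale, fern, pear, lime, elm, tulip}, right has 6 {cedar, teak, ash, poppy, rye, yew}.
  Root pear: left subtree has 2 nodes {kale, fern}, right has 3 {lime, elm, tulip}.
    Root kale: left subtree has 0 nodes { }, right has 1 {fern}.
    Root lime: left subtree has 0 nodes { }, right has 2 {elm, tulip}.
      Root elm: left subtree has 0 nodes { }, right has 1 {tulip}.
  Root rye: left subtree has 4 nodes {cedar, teak, ash, poppy}, right has 1 {yew}.
    Root poppy: left subtree has 3 nodes {cedar, teak, ash}, right has 0 { }.
      Root cedar: left subtree has 0 nodes { }, right has 2 {teak, ash}.
        Root teak: left subtree has 0 nodes { }, right has 1 {ash}.

fern kale tulip elm lime pear ash teak cedar poppy yew rye ivy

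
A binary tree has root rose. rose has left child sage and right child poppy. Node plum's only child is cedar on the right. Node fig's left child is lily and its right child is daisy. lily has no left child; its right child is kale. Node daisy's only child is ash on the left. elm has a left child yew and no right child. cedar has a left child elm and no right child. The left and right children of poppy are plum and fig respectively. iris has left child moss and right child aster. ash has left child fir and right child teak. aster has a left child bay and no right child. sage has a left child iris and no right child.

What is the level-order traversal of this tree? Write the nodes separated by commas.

Level-order visits nodes level by level from the root, left to right within each level.
Level 0: rose
Level 1: sage, poppy
Level 2: iris, plum, fig
Level 3: moss, aster, cedar, lily, daisy
Level 4: bay, elm, kale, ash
Level 5: yew, fir, teak

rose, sage, poppy, iris, plum, fig, moss, aster, cedar, lily, daisy, bay, elm, kale, ash, yew, fir, teak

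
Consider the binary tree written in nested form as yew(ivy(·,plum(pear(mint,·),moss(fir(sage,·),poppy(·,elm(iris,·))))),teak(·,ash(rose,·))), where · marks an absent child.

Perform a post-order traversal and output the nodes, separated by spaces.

Post-order visits the left subtree, then the right subtree, then the node.
At yew: go left to ivy.
  At ivy: no left child.
  At ivy: go right to plum.
    At plum: go left to pear.
      At pear: go left to mint.
        mint is a leaf — visit mint.
      At pear: no right child.
      Visit pear.
    At plum: go right to moss.
      At moss: go left to fir.
        At fir: go left to sage.
          sage is a leaf — visit sage.
        At fir: no right child.
        Visit fir.
      At moss: go right to poppy.
        At poppy: no left child.
        At poppy: go right to elm.
          At elm: go left to iris.
            iris is a leaf — visit iris.
          At elm: no right child.
          Visit elm.
        Visit poppy.
      Visit moss.
    Visit plum.
  Visit ivy.
At yew: go right to teak.
  At teak: no left child.
  At teak: go right to ash.
    At ash: go left to rose.
      rose is a leaf — visit rose.
    At ash: no right child.
    Visit ash.
  Visit teak.
Visit yew.

mint pear sage fir iris elm poppy moss plum ivy rose ash teak yew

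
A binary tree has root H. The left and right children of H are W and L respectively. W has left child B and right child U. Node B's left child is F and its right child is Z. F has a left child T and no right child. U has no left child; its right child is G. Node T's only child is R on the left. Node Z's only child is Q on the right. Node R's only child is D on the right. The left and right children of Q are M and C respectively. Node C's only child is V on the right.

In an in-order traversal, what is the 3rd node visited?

T

In-order visits the left subtree, then the node, then the right subtree.
At H: go left to W.
  At W: go left to B.
    At B: go left to F.
      At F: go left to T.
        At T: go left to R.
          At R: no left child.
          Visit R.
          At R: go right to D.
            D is a leaf — visit D.
        Visit T.
        At T: no right child.
      Visit F.
      At F: no right child.
    Visit B.
    At B: go right to Z.
      At Z: no left child.
      Visit Z.
      At Z: go right to Q.
        At Q: go left to M.
          M is a leaf — visit M.
        Visit Q.
        At Q: go right to C.
          At C: no left child.
          Visit C.
          At C: go right to V.
            V is a leaf — visit V.
  Visit W.
  At W: go right to U.
    At U: no left child.
    Visit U.
    At U: go right to G.
      G is a leaf — visit G.
Visit H.
At H: go right to L.
  L is a leaf — visit L.
Full in-order sequence: R, D, T, F, B, Z, M, Q, C, V, W, U, G, H, L.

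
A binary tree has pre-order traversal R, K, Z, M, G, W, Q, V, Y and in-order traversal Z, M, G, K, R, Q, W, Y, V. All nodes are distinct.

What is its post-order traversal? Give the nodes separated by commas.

The first element of pre-order is the root; it splits in-order into left and right subtrees.
Root R: left subtree has 4 nodes {Z, M, G, K}, right has 4 {Q, W, Y, V}.
  Root K: left subtree has 3 nodes {Z, M, G}, right has 0 { }.
    Root Z: left subtree has 0 nodes { }, right has 2 {M, G}.
      Root M: left subtree has 0 nodes { }, right has 1 {G}.
  Root W: left subtree has 1 node {Q}, right has 2 {Y, V}.
    Root V: left subtree has 1 node {Y}, right has 0 { }.

G, M, Z, K, Q, Y, V, W, R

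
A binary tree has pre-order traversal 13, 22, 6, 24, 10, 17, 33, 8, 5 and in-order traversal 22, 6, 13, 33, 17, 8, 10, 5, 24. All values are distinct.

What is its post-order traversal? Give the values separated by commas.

6, 22, 33, 8, 17, 5, 10, 24, 13

The first element of pre-order is the root; it splits in-order into left and right subtrees.
Root 13: left subtree has 2 nodes {22, 6}, right has 6 {33, 17, 8, 10, 5, 24}.
  Root 22: left subtree has 0 nodes { }, right has 1 {6}.
  Root 24: left subtree has 5 nodes {33, 17, 8, 10, 5}, right has 0 { }.
    Root 10: left subtree has 3 nodes {33, 17, 8}, right has 1 {5}.
      Root 17: left subtree has 1 node {33}, right has 1 {8}.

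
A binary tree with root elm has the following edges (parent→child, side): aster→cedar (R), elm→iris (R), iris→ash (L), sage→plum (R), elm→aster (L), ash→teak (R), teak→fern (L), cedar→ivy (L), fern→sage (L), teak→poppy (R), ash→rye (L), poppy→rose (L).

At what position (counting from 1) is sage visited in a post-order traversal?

6

Post-order visits the left subtree, then the right subtree, then the node.
At elm: go left to aster.
  At aster: no left child.
  At aster: go right to cedar.
    At cedar: go left to ivy.
      ivy is a leaf — visit ivy.
    At cedar: no right child.
    Visit cedar.
  Visit aster.
At elm: go right to iris.
  At iris: go left to ash.
    At ash: go left to rye.
      rye is a leaf — visit rye.
    At ash: go right to teak.
      At teak: go left to fern.
        At fern: go left to sage.
          At sage: no left child.
          At sage: go right to plum.
            plum is a leaf — visit plum.
          Visit sage.
        At fern: no right child.
        Visit fern.
      At teak: go right to poppy.
        At poppy: go left to rose.
          rose is a leaf — visit rose.
        At poppy: no right child.
        Visit poppy.
      Visit teak.
    Visit ash.
  At iris: no right child.
  Visit iris.
Visit elm.
Full post-order sequence: ivy, cedar, aster, rye, plum, sage, fern, rose, poppy, teak, ash, iris, elm.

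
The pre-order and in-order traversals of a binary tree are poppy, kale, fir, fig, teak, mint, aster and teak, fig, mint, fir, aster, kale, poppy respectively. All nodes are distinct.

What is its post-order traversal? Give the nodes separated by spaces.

teak mint fig aster fir kale poppy

The first element of pre-order is the root; it splits in-order into left and right subtrees.
Root poppy: left subtree has 6 nodes {teak, fig, mint, fir, aster, kale}, right has 0 { }.
  Root kale: left subtree has 5 nodes {teak, fig, mint, fir, aster}, right has 0 { }.
    Root fir: left subtree has 3 nodes {teak, fig, mint}, right has 1 {aster}.
      Root fig: left subtree has 1 node {teak}, right has 1 {mint}.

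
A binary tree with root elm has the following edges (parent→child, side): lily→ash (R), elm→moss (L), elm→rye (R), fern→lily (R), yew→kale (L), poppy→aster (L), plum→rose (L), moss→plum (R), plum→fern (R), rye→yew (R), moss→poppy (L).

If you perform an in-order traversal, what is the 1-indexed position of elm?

In-order visits the left subtree, then the node, then the right subtree.
At elm: go left to moss.
  At moss: go left to poppy.
    At poppy: go left to aster.
      aster is a leaf — visit aster.
    Visit poppy.
    At poppy: no right child.
  Visit moss.
  At moss: go right to plum.
    At plum: go left to rose.
      rose is a leaf — visit rose.
    Visit plum.
    At plum: go right to fern.
      At fern: no left child.
      Visit fern.
      At fern: go right to lily.
        At lily: no left child.
        Visit lily.
        At lily: go right to ash.
          ash is a leaf — visit ash.
Visit elm.
At elm: go right to rye.
  At rye: no left child.
  Visit rye.
  At rye: go right to yew.
    At yew: go left to kale.
      kale is a leaf — visit kale.
    Visit yew.
    At yew: no right child.
Full in-order sequence: aster, poppy, moss, rose, plum, fern, lily, ash, elm, rye, kale, yew.

9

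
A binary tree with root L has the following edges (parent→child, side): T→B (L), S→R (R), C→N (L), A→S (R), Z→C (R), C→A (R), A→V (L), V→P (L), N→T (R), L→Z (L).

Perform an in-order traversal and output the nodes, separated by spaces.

Z N B T C P V A S R L

In-order visits the left subtree, then the node, then the right subtree.
At L: go left to Z.
  At Z: no left child.
  Visit Z.
  At Z: go right to C.
    At C: go left to N.
      At N: no left child.
      Visit N.
      At N: go right to T.
        At T: go left to B.
          B is a leaf — visit B.
        Visit T.
        At T: no right child.
    Visit C.
    At C: go right to A.
      At A: go left to V.
        At V: go left to P.
          P is a leaf — visit P.
        Visit V.
        At V: no right child.
      Visit A.
      At A: go right to S.
        At S: no left child.
        Visit S.
        At S: go right to R.
          R is a leaf — visit R.
Visit L.
At L: no right child.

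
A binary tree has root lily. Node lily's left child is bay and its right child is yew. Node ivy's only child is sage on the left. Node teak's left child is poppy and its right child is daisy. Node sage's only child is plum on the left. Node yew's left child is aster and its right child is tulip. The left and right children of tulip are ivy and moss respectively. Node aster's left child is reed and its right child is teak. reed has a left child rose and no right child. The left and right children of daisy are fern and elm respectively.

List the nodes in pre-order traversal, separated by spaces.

Pre-order visits the node, then its left subtree, then its right subtree.
Visit lily.
At lily: go left to bay.
  bay is a leaf — visit bay.
At lily: go right to yew.
  Visit yew.
  At yew: go left to aster.
    Visit aster.
    At aster: go left to reed.
      Visit reed.
      At reed: go left to rose.
        rose is a leaf — visit rose.
      At reed: no right child.
    At aster: go right to teak.
      Visit teak.
      At teak: go left to poppy.
        poppy is a leaf — visit poppy.
      At teak: go right to daisy.
        Visit daisy.
        At daisy: go left to fern.
          fern is a leaf — visit fern.
        At daisy: go right to elm.
          elm is a leaf — visit elm.
  At yew: go right to tulip.
    Visit tulip.
    At tulip: go left to ivy.
      Visit ivy.
      At ivy: go left to sage.
        Visit sage.
        At sage: go left to plum.
          plum is a leaf — visit plum.
        At sage: no right child.
      At ivy: no right child.
    At tulip: go right to moss.
      moss is a leaf — visit moss.

lily bay yew aster reed rose teak poppy daisy fern elm tulip ivy sage plum moss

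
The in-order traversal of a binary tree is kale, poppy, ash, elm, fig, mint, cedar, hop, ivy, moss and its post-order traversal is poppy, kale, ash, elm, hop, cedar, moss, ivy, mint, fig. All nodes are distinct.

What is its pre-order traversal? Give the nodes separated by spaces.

fig elm ash kale poppy mint ivy cedar hop moss

The last element of post-order is the root; it splits in-order into left and right subtrees.
Root fig: left subtree has 4 nodes {kale, poppy, ash, elm}, right has 5 {mint, cedar, hop, ivy, moss}.
  Root elm: left subtree has 3 nodes {kale, poppy, ash}, right has 0 { }.
    Root ash: left subtree has 2 nodes {kale, poppy}, right has 0 { }.
      Root kale: left subtree has 0 nodes { }, right has 1 {poppy}.
  Root mint: left subtree has 0 nodes { }, right has 4 {cedar, hop, ivy, moss}.
    Root ivy: left subtree has 2 nodes {cedar, hop}, right has 1 {moss}.
      Root cedar: left subtree has 0 nodes { }, right has 1 {hop}.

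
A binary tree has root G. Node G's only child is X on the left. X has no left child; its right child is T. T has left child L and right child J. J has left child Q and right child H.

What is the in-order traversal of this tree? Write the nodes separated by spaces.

In-order visits the left subtree, then the node, then the right subtree.
At G: go left to X.
  At X: no left child.
  Visit X.
  At X: go right to T.
    At T: go left to L.
      L is a leaf — visit L.
    Visit T.
    At T: go right to J.
      At J: go left to Q.
        Q is a leaf — visit Q.
      Visit J.
      At J: go right to H.
        H is a leaf — visit H.
Visit G.
At G: no right child.

X L T Q J H G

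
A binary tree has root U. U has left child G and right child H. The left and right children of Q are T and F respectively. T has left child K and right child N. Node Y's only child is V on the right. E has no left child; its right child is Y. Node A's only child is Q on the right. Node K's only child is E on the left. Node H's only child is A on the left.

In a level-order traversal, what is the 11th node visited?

Level-order visits nodes level by level from the root, left to right within each level.
Level 0: U
Level 1: G, H
Level 2: A
Level 3: Q
Level 4: T, F
Level 5: K, N
Level 6: E
Level 7: Y
Level 8: V
Full level-order sequence: U, G, H, A, Q, T, F, K, N, E, Y, V.

Y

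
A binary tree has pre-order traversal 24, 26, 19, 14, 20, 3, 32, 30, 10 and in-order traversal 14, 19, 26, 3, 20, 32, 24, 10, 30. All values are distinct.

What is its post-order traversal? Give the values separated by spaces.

The first element of pre-order is the root; it splits in-order into left and right subtrees.
Root 24: left subtree has 6 nodes {14, 19, 26, 3, 20, 32}, right has 2 {10, 30}.
  Root 26: left subtree has 2 nodes {14, 19}, right has 3 {3, 20, 32}.
    Root 19: left subtree has 1 node {14}, right has 0 { }.
    Root 20: left subtree has 1 node {3}, right has 1 {32}.
  Root 30: left subtree has 1 node {10}, right has 0 { }.

14 19 3 32 20 26 10 30 24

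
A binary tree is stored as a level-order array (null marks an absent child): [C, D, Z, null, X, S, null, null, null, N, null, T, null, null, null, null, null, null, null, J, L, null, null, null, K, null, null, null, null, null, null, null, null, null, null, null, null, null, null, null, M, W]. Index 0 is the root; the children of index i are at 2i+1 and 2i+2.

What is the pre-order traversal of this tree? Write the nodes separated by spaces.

C D X N J M L W Z S T K

Pre-order visits the node, then its left subtree, then its right subtree.
Visit C.
At C: go left to D.
  Visit D.
  At D: no left child.
  At D: go right to X.
    Visit X.
    At X: go left to N.
      Visit N.
      At N: go left to J.
        Visit J.
        At J: no left child.
        At J: go right to M.
          M is a leaf — visit M.
      At N: go right to L.
        Visit L.
        At L: go left to W.
          W is a leaf — visit W.
        At L: no right child.
    At X: no right child.
At C: go right to Z.
  Visit Z.
  At Z: go left to S.
    Visit S.
    At S: go left to T.
      Visit T.
      At T: no left child.
      At T: go right to K.
        K is a leaf — visit K.
    At S: no right child.
  At Z: no right child.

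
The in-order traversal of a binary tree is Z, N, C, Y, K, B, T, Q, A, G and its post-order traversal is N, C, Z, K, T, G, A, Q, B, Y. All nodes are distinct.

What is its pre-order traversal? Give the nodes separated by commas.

Y, Z, C, N, B, K, Q, T, A, G

The last element of post-order is the root; it splits in-order into left and right subtrees.
Root Y: left subtree has 3 nodes {Z, N, C}, right has 6 {K, B, T, Q, A, G}.
  Root Z: left subtree has 0 nodes { }, right has 2 {N, C}.
    Root C: left subtree has 1 node {N}, right has 0 { }.
  Root B: left subtree has 1 node {K}, right has 4 {T, Q, A, G}.
    Root Q: left subtree has 1 node {T}, right has 2 {A, G}.
      Root A: left subtree has 0 nodes { }, right has 1 {G}.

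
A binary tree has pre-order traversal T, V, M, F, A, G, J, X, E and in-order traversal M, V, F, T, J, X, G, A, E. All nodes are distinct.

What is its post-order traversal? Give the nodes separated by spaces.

The first element of pre-order is the root; it splits in-order into left and right subtrees.
Root T: left subtree has 3 nodes {M, V, F}, right has 5 {J, X, G, A, E}.
  Root V: left subtree has 1 node {M}, right has 1 {F}.
  Root A: left subtree has 3 nodes {J, X, G}, right has 1 {E}.
    Root G: left subtree has 2 nodes {J, X}, right has 0 { }.
      Root J: left subtree has 0 nodes { }, right has 1 {X}.

M F V X J G E A T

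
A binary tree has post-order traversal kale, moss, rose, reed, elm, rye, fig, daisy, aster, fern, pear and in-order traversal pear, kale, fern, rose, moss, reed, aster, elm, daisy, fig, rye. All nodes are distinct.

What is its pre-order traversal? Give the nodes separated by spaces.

pear fern kale aster reed rose moss daisy elm fig rye

The last element of post-order is the root; it splits in-order into left and right subtrees.
Root pear: left subtree has 0 nodes { }, right has 10 {kale, fern, rose, moss, reed, aster, elm, daisy, fig, rye}.
  Root fern: left subtree has 1 node {kale}, right has 8 {rose, moss, reed, aster, elm, daisy, fig, rye}.
    Root aster: left subtree has 3 nodes {rose, moss, reed}, right has 4 {elm, daisy, fig, rye}.
      Root reed: left subtree has 2 nodes {rose, moss}, right has 0 { }.
        Root rose: left subtree has 0 nodes { }, right has 1 {moss}.
      Root daisy: left subtree has 1 node {elm}, right has 2 {fig, rye}.
        Root fig: left subtree has 0 nodes { }, right has 1 {rye}.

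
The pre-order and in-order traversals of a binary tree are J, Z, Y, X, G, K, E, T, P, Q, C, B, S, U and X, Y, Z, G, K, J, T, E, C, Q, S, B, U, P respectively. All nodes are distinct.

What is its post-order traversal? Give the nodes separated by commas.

The first element of pre-order is the root; it splits in-order into left and right subtrees.
Root J: left subtree has 5 nodes {X, Y, Z, G, K}, right has 8 {T, E, C, Q, S, B, U, P}.
  Root Z: left subtree has 2 nodes {X, Y}, right has 2 {G, K}.
    Root Y: left subtree has 1 node {X}, right has 0 { }.
    Root G: left subtree has 0 nodes { }, right has 1 {K}.
  Root E: left subtree has 1 node {T}, right has 6 {C, Q, S, B, U, P}.
    Root P: left subtree has 5 nodes {C, Q, S, B, U}, right has 0 { }.
      Root Q: left subtree has 1 node {C}, right has 3 {S, B, U}.
        Root B: left subtree has 1 node {S}, right has 1 {U}.

X, Y, K, G, Z, T, C, S, U, B, Q, P, E, J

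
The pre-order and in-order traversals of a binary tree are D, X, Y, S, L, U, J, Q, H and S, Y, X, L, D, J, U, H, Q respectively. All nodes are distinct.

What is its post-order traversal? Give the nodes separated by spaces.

The first element of pre-order is the root; it splits in-order into left and right subtrees.
Root D: left subtree has 4 nodes {S, Y, X, L}, right has 4 {J, U, H, Q}.
  Root X: left subtree has 2 nodes {S, Y}, right has 1 {L}.
    Root Y: left subtree has 1 node {S}, right has 0 { }.
  Root U: left subtree has 1 node {J}, right has 2 {H, Q}.
    Root Q: left subtree has 1 node {H}, right has 0 { }.

S Y L X J H Q U D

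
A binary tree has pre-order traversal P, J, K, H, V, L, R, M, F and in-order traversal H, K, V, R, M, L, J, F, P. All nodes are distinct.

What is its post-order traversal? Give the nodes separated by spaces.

The first element of pre-order is the root; it splits in-order into left and right subtrees.
Root P: left subtree has 8 nodes {H, K, V, R, M, L, J, F}, right has 0 { }.
  Root J: left subtree has 6 nodes {H, K, V, R, M, L}, right has 1 {F}.
    Root K: left subtree has 1 node {H}, right has 4 {V, R, M, L}.
      Root V: left subtree has 0 nodes { }, right has 3 {R, M, L}.
        Root L: left subtree has 2 nodes {R, M}, right has 0 { }.
          Root R: left subtree has 0 nodes { }, right has 1 {M}.

H M R L V K F J P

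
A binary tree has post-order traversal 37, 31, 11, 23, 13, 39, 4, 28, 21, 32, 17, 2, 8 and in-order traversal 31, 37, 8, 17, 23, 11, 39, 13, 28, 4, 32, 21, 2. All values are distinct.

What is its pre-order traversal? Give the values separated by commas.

The last element of post-order is the root; it splits in-order into left and right subtrees.
Root 8: left subtree has 2 nodes {31, 37}, right has 10 {17, 23, 11, 39, 13, 28, 4, 32, 21, 2}.
  Root 31: left subtree has 0 nodes { }, right has 1 {37}.
  Root 2: left subtree has 9 nodes {17, 23, 11, 39, 13, 28, 4, 32, 21}, right has 0 { }.
    Root 17: left subtree has 0 nodes { }, right has 8 {23, 11, 39, 13, 28, 4, 32, 21}.
      Root 32: left subtree has 6 nodes {23, 11, 39, 13, 28, 4}, right has 1 {21}.
        Root 28: left subtree has 4 nodes {23, 11, 39, 13}, right has 1 {4}.
          Root 39: left subtree has 2 nodes {23, 11}, right has 1 {13}.
            Root 23: left subtree has 0 nodes { }, right has 1 {11}.

8, 31, 37, 2, 17, 32, 28, 39, 23, 11, 13, 4, 21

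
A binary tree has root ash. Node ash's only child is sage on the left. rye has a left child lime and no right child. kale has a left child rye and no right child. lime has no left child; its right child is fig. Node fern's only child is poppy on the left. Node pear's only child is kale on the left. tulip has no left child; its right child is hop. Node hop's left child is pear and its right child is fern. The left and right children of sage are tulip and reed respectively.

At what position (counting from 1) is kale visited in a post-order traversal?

4

Post-order visits the left subtree, then the right subtree, then the node.
At ash: go left to sage.
  At sage: go left to tulip.
    At tulip: no left child.
    At tulip: go right to hop.
      At hop: go left to pear.
        At pear: go left to kale.
          At kale: go left to rye.
            At rye: go left to lime.
              At lime: no left child.
              At lime: go right to fig.
                fig is a leaf — visit fig.
              Visit lime.
            At rye: no right child.
            Visit rye.
          At kale: no right child.
          Visit kale.
        At pear: no right child.
        Visit pear.
      At hop: go right to fern.
        At fern: go left to poppy.
          poppy is a leaf — visit poppy.
        At fern: no right child.
        Visit fern.
      Visit hop.
    Visit tulip.
  At sage: go right to reed.
    reed is a leaf — visit reed.
  Visit sage.
At ash: no right child.
Visit ash.
Full post-order sequence: fig, lime, rye, kale, pear, poppy, fern, hop, tulip, reed, sage, ash.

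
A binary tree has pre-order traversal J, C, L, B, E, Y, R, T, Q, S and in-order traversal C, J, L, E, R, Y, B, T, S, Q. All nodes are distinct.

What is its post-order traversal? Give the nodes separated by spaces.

C R Y E S Q T B L J

The first element of pre-order is the root; it splits in-order into left and right subtrees.
Root J: left subtree has 1 node {C}, right has 8 {L, E, R, Y, B, T, S, Q}.
  Root L: left subtree has 0 nodes { }, right has 7 {E, R, Y, B, T, S, Q}.
    Root B: left subtree has 3 nodes {E, R, Y}, right has 3 {T, S, Q}.
      Root E: left subtree has 0 nodes { }, right has 2 {R, Y}.
        Root Y: left subtree has 1 node {R}, right has 0 { }.
      Root T: left subtree has 0 nodes { }, right has 2 {S, Q}.
        Root Q: left subtree has 1 node {S}, right has 0 { }.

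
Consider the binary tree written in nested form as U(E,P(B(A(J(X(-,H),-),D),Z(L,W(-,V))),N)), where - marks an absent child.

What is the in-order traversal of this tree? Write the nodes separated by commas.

In-order visits the left subtree, then the node, then the right subtree.
At U: go left to E.
  E is a leaf — visit E.
Visit U.
At U: go right to P.
  At P: go left to B.
    At B: go left to A.
      At A: go left to J.
        At J: go left to X.
          At X: no left child.
          Visit X.
          At X: go right to H.
            H is a leaf — visit H.
        Visit J.
        At J: no right child.
      Visit A.
      At A: go right to D.
        D is a leaf — visit D.
    Visit B.
    At B: go right to Z.
      At Z: go left to L.
        L is a leaf — visit L.
      Visit Z.
      At Z: go right to W.
        At W: no left child.
        Visit W.
        At W: go right to V.
          V is a leaf — visit V.
  Visit P.
  At P: go right to N.
    N is a leaf — visit N.

E, U, X, H, J, A, D, B, L, Z, W, V, P, N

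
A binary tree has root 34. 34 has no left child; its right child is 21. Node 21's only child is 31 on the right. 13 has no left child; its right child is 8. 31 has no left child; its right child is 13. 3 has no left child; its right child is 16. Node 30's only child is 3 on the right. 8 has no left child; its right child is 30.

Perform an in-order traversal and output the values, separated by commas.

34, 21, 31, 13, 8, 30, 3, 16

In-order visits the left subtree, then the node, then the right subtree.
At 34: no left child.
Visit 34.
At 34: go right to 21.
  At 21: no left child.
  Visit 21.
  At 21: go right to 31.
    At 31: no left child.
    Visit 31.
    At 31: go right to 13.
      At 13: no left child.
      Visit 13.
      At 13: go right to 8.
        At 8: no left child.
        Visit 8.
        At 8: go right to 30.
          At 30: no left child.
          Visit 30.
          At 30: go right to 3.
            At 3: no left child.
            Visit 3.
            At 3: go right to 16.
              16 is a leaf — visit 16.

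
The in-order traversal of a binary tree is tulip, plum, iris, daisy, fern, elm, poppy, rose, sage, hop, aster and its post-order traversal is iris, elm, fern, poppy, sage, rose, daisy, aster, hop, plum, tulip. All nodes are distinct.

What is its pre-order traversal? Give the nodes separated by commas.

The last element of post-order is the root; it splits in-order into left and right subtrees.
Root tulip: left subtree has 0 nodes { }, right has 10 {plum, iris, daisy, fern, elm, poppy, rose, sage, hop, aster}.
  Root plum: left subtree has 0 nodes { }, right has 9 {iris, daisy, fern, elm, poppy, rose, sage, hop, aster}.
    Root hop: left subtree has 7 nodes {iris, daisy, fern, elm, poppy, rose, sage}, right has 1 {aster}.
      Root daisy: left subtree has 1 node {iris}, right has 5 {fern, elm, poppy, rose, sage}.
        Root rose: left subtree has 3 nodes {fern, elm, poppy}, right has 1 {sage}.
          Root poppy: left subtree has 2 nodes {fern, elm}, right has 0 { }.
            Root fern: left subtree has 0 nodes { }, right has 1 {elm}.

tulip, plum, hop, daisy, iris, rose, poppy, fern, elm, sage, aster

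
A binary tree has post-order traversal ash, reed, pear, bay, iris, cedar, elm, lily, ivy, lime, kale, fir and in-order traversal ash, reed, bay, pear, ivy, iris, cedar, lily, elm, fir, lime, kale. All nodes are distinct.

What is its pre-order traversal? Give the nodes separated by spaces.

fir ivy bay reed ash pear lily cedar iris elm kale lime

The last element of post-order is the root; it splits in-order into left and right subtrees.
Root fir: left subtree has 9 nodes {ash, reed, bay, pear, ivy, iris, cedar, lily, elm}, right has 2 {lime, kale}.
  Root ivy: left subtree has 4 nodes {ash, reed, bay, pear}, right has 4 {iris, cedar, lily, elm}.
    Root bay: left subtree has 2 nodes {ash, reed}, right has 1 {pear}.
      Root reed: left subtree has 1 node {ash}, right has 0 { }.
    Root lily: left subtree has 2 nodes {iris, cedar}, right has 1 {elm}.
      Root cedar: left subtree has 1 node {iris}, right has 0 { }.
  Root kale: left subtree has 1 node {lime}, right has 0 { }.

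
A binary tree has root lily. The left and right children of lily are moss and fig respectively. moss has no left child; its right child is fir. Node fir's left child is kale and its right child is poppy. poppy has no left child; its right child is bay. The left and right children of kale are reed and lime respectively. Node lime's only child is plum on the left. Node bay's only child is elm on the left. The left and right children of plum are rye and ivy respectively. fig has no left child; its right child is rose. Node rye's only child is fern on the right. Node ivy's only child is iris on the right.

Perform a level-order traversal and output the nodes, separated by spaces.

lily moss fig fir rose kale poppy reed lime bay plum elm rye ivy fern iris

Level-order visits nodes level by level from the root, left to right within each level.
Level 0: lily
Level 1: moss, fig
Level 2: fir, rose
Level 3: kale, poppy
Level 4: reed, lime, bay
Level 5: plum, elm
Level 6: rye, ivy
Level 7: fern, iris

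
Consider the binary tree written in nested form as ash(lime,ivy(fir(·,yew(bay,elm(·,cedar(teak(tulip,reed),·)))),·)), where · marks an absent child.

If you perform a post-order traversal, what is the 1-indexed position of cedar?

Post-order visits the left subtree, then the right subtree, then the node.
At ash: go left to lime.
  lime is a leaf — visit lime.
At ash: go right to ivy.
  At ivy: go left to fir.
    At fir: no left child.
    At fir: go right to yew.
      At yew: go left to bay.
        bay is a leaf — visit bay.
      At yew: go right to elm.
        At elm: no left child.
        At elm: go right to cedar.
          At cedar: go left to teak.
            At teak: go left to tulip.
              tulip is a leaf — visit tulip.
            At teak: go right to reed.
              reed is a leaf — visit reed.
            Visit teak.
          At cedar: no right child.
          Visit cedar.
        Visit elm.
      Visit yew.
    Visit fir.
  At ivy: no right child.
  Visit ivy.
Visit ash.
Full post-order sequence: lime, bay, tulip, reed, teak, cedar, elm, yew, fir, ivy, ash.

6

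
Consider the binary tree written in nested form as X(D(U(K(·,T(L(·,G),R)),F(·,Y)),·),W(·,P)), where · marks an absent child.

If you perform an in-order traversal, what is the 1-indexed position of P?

12

In-order visits the left subtree, then the node, then the right subtree.
At X: go left to D.
  At D: go left to U.
    At U: go left to K.
      At K: no left child.
      Visit K.
      At K: go right to T.
        At T: go left to L.
          At L: no left child.
          Visit L.
          At L: go right to G.
            G is a leaf — visit G.
        Visit T.
        At T: go right to R.
          R is a leaf — visit R.
    Visit U.
    At U: go right to F.
      At F: no left child.
      Visit F.
      At F: go right to Y.
        Y is a leaf — visit Y.
  Visit D.
  At D: no right child.
Visit X.
At X: go right to W.
  At W: no left child.
  Visit W.
  At W: go right to P.
    P is a leaf — visit P.
Full in-order sequence: K, L, G, T, R, U, F, Y, D, X, W, P.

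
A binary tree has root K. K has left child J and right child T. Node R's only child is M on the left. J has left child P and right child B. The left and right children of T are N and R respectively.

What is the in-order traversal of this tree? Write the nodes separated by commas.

In-order visits the left subtree, then the node, then the right subtree.
At K: go left to J.
  At J: go left to P.
    P is a leaf — visit P.
  Visit J.
  At J: go right to B.
    B is a leaf — visit B.
Visit K.
At K: go right to T.
  At T: go left to N.
    N is a leaf — visit N.
  Visit T.
  At T: go right to R.
    At R: go left to M.
      M is a leaf — visit M.
    Visit R.
    At R: no right child.

P, J, B, K, N, T, M, R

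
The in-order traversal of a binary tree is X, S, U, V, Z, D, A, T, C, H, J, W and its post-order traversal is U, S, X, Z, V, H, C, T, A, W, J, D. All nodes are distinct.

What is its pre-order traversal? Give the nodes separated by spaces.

D V X S U Z J A T C H W

The last element of post-order is the root; it splits in-order into left and right subtrees.
Root D: left subtree has 5 nodes {X, S, U, V, Z}, right has 6 {A, T, C, H, J, W}.
  Root V: left subtree has 3 nodes {X, S, U}, right has 1 {Z}.
    Root X: left subtree has 0 nodes { }, right has 2 {S, U}.
      Root S: left subtree has 0 nodes { }, right has 1 {U}.
  Root J: left subtree has 4 nodes {A, T, C, H}, right has 1 {W}.
    Root A: left subtree has 0 nodes { }, right has 3 {T, C, H}.
      Root T: left subtree has 0 nodes { }, right has 2 {C, H}.
        Root C: left subtree has 0 nodes { }, right has 1 {H}.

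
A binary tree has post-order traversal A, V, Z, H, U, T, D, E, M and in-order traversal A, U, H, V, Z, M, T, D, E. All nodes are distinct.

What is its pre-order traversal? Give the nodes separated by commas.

The last element of post-order is the root; it splits in-order into left and right subtrees.
Root M: left subtree has 5 nodes {A, U, H, V, Z}, right has 3 {T, D, E}.
  Root U: left subtree has 1 node {A}, right has 3 {H, V, Z}.
    Root H: left subtree has 0 nodes { }, right has 2 {V, Z}.
      Root Z: left subtree has 1 node {V}, right has 0 { }.
  Root E: left subtree has 2 nodes {T, D}, right has 0 { }.
    Root D: left subtree has 1 node {T}, right has 0 { }.

M, U, A, H, Z, V, E, D, T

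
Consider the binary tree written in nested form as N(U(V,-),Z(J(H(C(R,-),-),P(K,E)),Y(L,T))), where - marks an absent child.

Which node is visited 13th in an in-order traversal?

In-order visits the left subtree, then the node, then the right subtree.
At N: go left to U.
  At U: go left to V.
    V is a leaf — visit V.
  Visit U.
  At U: no right child.
Visit N.
At N: go right to Z.
  At Z: go left to J.
    At J: go left to H.
      At H: go left to C.
        At C: go left to R.
          R is a leaf — visit R.
        Visit C.
        At C: no right child.
      Visit H.
      At H: no right child.
    Visit J.
    At J: go right to P.
      At P: go left to K.
        K is a leaf — visit K.
      Visit P.
      At P: go right to E.
        E is a leaf — visit E.
  Visit Z.
  At Z: go right to Y.
    At Y: go left to L.
      L is a leaf — visit L.
    Visit Y.
    At Y: go right to T.
      T is a leaf — visit T.
Full in-order sequence: V, U, N, R, C, H, J, K, P, E, Z, L, Y, T.

Y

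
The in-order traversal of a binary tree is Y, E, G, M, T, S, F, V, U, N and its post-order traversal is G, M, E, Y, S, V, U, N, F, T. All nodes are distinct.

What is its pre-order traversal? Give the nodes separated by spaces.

T Y E M G F S N U V

The last element of post-order is the root; it splits in-order into left and right subtrees.
Root T: left subtree has 4 nodes {Y, E, G, M}, right has 5 {S, F, V, U, N}.
  Root Y: left subtree has 0 nodes { }, right has 3 {E, G, M}.
    Root E: left subtree has 0 nodes { }, right has 2 {G, M}.
      Root M: left subtree has 1 node {G}, right has 0 { }.
  Root F: left subtree has 1 node {S}, right has 3 {V, U, N}.
    Root N: left subtree has 2 nodes {V, U}, right has 0 { }.
      Root U: left subtree has 1 node {V}, right has 0 { }.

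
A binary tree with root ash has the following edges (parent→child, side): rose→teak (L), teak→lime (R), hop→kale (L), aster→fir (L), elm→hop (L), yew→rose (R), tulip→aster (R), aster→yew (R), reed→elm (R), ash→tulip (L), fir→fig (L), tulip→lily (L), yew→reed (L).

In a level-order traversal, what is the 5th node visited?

Level-order visits nodes level by level from the root, left to right within each level.
Level 0: ash
Level 1: tulip
Level 2: lily, aster
Level 3: fir, yew
Level 4: fig, reed, rose
Level 5: elm, teak
Level 6: hop, lime
Level 7: kale
Full level-order sequence: ash, tulip, lily, aster, fir, yew, fig, reed, rose, elm, teak, hop, lime, kale.

fir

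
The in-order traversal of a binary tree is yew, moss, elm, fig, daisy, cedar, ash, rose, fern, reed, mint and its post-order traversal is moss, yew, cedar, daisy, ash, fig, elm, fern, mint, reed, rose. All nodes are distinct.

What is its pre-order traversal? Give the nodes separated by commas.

The last element of post-order is the root; it splits in-order into left and right subtrees.
Root rose: left subtree has 7 nodes {yew, moss, elm, fig, daisy, cedar, ash}, right has 3 {fern, reed, mint}.
  Root elm: left subtree has 2 nodes {yew, moss}, right has 4 {fig, daisy, cedar, ash}.
    Root yew: left subtree has 0 nodes { }, right has 1 {moss}.
    Root fig: left subtree has 0 nodes { }, right has 3 {daisy, cedar, ash}.
      Root ash: left subtree has 2 nodes {daisy, cedar}, right has 0 { }.
        Root daisy: left subtree has 0 nodes { }, right has 1 {cedar}.
  Root reed: left subtree has 1 node {fern}, right has 1 {mint}.

rose, elm, yew, moss, fig, ash, daisy, cedar, reed, fern, mint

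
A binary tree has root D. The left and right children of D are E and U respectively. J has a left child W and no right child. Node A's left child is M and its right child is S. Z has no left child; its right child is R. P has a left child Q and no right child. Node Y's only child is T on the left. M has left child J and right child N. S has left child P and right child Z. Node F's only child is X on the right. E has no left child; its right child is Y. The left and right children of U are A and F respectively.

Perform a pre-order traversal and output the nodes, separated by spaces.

Pre-order visits the node, then its left subtree, then its right subtree.
Visit D.
At D: go left to E.
  Visit E.
  At E: no left child.
  At E: go right to Y.
    Visit Y.
    At Y: go left to T.
      T is a leaf — visit T.
    At Y: no right child.
At D: go right to U.
  Visit U.
  At U: go left to A.
    Visit A.
    At A: go left to M.
      Visit M.
      At M: go left to J.
        Visit J.
        At J: go left to W.
          W is a leaf — visit W.
        At J: no right child.
      At M: go right to N.
        N is a leaf — visit N.
    At A: go right to S.
      Visit S.
      At S: go left to P.
        Visit P.
        At P: go left to Q.
          Q is a leaf — visit Q.
        At P: no right child.
      At S: go right to Z.
        Visit Z.
        At Z: no left child.
        At Z: go right to R.
          R is a leaf — visit R.
  At U: go right to F.
    Visit F.
    At F: no left child.
    At F: go right to X.
      X is a leaf — visit X.

D E Y T U A M J W N S P Q Z R F X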